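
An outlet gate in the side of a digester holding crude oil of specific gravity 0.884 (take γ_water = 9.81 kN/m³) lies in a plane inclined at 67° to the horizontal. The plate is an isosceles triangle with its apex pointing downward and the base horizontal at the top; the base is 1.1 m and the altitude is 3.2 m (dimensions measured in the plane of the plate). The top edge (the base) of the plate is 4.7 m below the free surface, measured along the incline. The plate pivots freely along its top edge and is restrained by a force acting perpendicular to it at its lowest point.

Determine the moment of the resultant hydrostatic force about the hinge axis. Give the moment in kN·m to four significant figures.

γ = 0.884 × 9.81 = 8.67204 kN/m³.
Let θ = 67° be the plate's angle to the horizontal; measure y along the incline from where the plane meets the free surface. Vertical depth h = y·sinθ with sinθ = 0.920505.
With the apex down, the centroid sits h/3 = 3.2/3 = 1.06667 m below the base (the top edge), so y_c = 4.7 + 1.06667 = 5.76667 m and h_c = 5.76667 × 0.920505 = 5.30825 m.
A = ½ × 1.1 × 3.2 = 1.76 m².
Resultant F = γ·h_c·A = 8.67204 × 5.30825 × 1.76 = 81.0187 kN.
I_c = b·h³/36 = 1.1 × 3.2³/36 = 1.00124 m⁴.
Centre of pressure: y_p = y_c + I_c/(y_c·A) = 5.76667 + 1.00124/(5.76667 × 1.76) = 5.76667 + 0.0986508 = 5.86532 m along the plane.
The resultant acts 1.06667 + 0.0986508 = 1.16532 m (along the plate) below the hinge at the top edge, so the moment about the hinge is M = F × 1.16532 = 81.0187 × 1.16532 = 94.4127 kN·m.

M ≈ 94.41 kN·m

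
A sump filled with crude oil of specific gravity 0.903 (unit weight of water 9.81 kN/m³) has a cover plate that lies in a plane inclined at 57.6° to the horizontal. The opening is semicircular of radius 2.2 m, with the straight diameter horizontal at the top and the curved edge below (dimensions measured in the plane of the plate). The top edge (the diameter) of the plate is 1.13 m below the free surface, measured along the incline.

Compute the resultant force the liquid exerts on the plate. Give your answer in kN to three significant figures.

γ = 0.903 × 9.81 = 8.85843 kN/m³.
Let θ = 57.6° be the plate's angle to the horizontal; measure y along the incline from where the plane meets the free surface. Vertical depth h = y·sinθ with sinθ = 0.844328.
The centroid of a semicircle lies 4r/(3π) = 0.933709 m from the diameter, here below the top edge, so y_c = 1.13 + 0.933709 = 2.06371 m and h_c = 2.06371 × 0.844328 = 1.74245 m.
A = πr²/2 = π × 2.2²/2 = 7.60265 m².
Resultant F = γ·h_c·A = 8.85843 × 1.74245 × 7.60265 = 117.35 kN.

F ≈ 117 kN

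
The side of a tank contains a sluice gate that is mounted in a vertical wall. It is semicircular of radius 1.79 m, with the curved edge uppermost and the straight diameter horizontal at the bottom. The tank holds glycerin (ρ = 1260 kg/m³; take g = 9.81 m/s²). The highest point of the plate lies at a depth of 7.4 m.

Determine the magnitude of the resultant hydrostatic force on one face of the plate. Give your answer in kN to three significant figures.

F ≈ 524 kN

γ = ρg = 1260 × 9.81 / 1000 = 12.3606 kN/m³.
The centroid lies 4r/(3π) = 0.7597 m above the diameter, so r − 4r/(3π) = 1.79 − 0.7597 = 1.0303 m below the topmost point, so the centroid depth is h_c = 7.4 + 1.0303 = 8.4303 m.
A = πr²/2 = π × 1.79²/2 = 5.03299 m².
Resultant F = γ·h_c·A = 12.3606 × 8.4303 × 5.03299 = 524.456 kN.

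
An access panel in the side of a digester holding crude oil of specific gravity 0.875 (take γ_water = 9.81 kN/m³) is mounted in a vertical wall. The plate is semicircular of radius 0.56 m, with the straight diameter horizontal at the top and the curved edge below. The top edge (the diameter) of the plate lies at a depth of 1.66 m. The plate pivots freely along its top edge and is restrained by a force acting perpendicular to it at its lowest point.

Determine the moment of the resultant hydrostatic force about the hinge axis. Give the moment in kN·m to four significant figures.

M ≈ 2.000 kN·m

γ = 0.875 × 9.81 = 8.58375 kN/m³.
The centroid of a semicircle lies 4r/(3π) = 0.237671 m from the diameter, here below the top edge, so the centroid depth is h_c = 1.66 + 0.237671 = 1.89767 m.
A = πr²/2 = π × 0.56²/2 = 0.492602 m².
Resultant F = γ·h_c·A = 8.58375 × 1.89767 × 0.492602 = 8.02406 kN.
I_c = (π/8 − 8/(9π))·r⁴ = 0.109757 × 0.56⁴ = 0.010794 m⁴.
Centre of pressure: y_p = y_c + I_c/(y_c·A) = 1.89767 + 0.010794/(1.89767 × 0.492602) = 1.89767 + 0.0115469 = 1.90922 m along the plane.
The resultant acts 0.237671 + 0.0115469 = 0.249218 m (along the plate) below the hinge at the top edge, so the moment about the hinge is M = F × 0.249218 = 8.02406 × 0.249218 = 1.99974 kN·m.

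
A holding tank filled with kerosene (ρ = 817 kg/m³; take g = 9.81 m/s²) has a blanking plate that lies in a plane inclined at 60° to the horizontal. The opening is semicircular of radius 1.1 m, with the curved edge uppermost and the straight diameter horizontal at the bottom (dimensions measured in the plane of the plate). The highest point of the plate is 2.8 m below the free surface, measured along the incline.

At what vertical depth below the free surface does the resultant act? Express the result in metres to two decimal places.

h_p = 2.99 m

γ = ρg = 817 × 9.81 / 1000 = 8.01477 kN/m³.
Let θ = 60° be the plate's angle to the horizontal; measure y along the incline from where the plane meets the free surface. Vertical depth h = y·sinθ with sinθ = 0.866025.
The centroid lies 4r/(3π) = 0.466854 m above the diameter, so r − 4r/(3π) = 1.1 − 0.466854 = 0.633146 m below the topmost point, so y_c = 2.8 + 0.633146 = 3.43315 m and h_c = 3.43315 × 0.866025 = 2.97319 m.
A = πr²/2 = π × 1.1²/2 = 1.90066 m².
Resultant F = γ·h_c·A = 8.01477 × 2.97319 × 1.90066 = 45.2917 kN.
I_c = (π/8 − 8/(9π))·r⁴ = 0.109757 × 1.1⁴ = 0.160695 m⁴.
Centre of pressure: y_p = y_c + I_c/(y_c·A) = 3.43315 + 0.160695/(3.43315 × 1.90066) = 3.43315 + 0.0246266 = 3.45778 m along the plane.
Vertically, h_p = y_p·sinθ = 3.45778 × 0.866025 = 2.99452 m.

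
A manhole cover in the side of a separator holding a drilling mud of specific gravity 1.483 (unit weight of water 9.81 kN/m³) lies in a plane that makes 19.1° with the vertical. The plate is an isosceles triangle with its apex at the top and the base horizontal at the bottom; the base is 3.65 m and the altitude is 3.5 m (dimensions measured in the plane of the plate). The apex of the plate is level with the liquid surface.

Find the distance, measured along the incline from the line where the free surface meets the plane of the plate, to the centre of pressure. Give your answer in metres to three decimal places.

γ = 1.483 × 9.81 = 14.54823 kN/m³.
The plate makes 19.1° with the vertical, i.e. θ = 90° − 19.1° = 70.9° to the horizontal. Measuring y along the incline from the free-surface line, vertical depth h = y·sinθ with sinθ = 0.944949.
With the apex up, the centroid sits 2h/3 = 2 × 3.5/3 = 2.33333 m below the apex, so y_c = 2.33333 m and h_c = 2.33333 × 0.944949 = 2.20488 m.
A = ½ × 3.65 × 3.5 = 6.3875 m².
Resultant F = γ·h_c·A = 14.54823 × 2.20488 × 6.3875 = 204.892 kN.
I_c = b·h³/36 = 3.65 × 3.5³/36 = 4.34705 m⁴.
Centre of pressure: y_p = y_c + I_c/(y_c·A) = 2.33333 + 4.34705/(2.33333 × 6.3875) = 2.33333 + 0.291667 = 2.625 m along the plane.

y_p = 2.625 m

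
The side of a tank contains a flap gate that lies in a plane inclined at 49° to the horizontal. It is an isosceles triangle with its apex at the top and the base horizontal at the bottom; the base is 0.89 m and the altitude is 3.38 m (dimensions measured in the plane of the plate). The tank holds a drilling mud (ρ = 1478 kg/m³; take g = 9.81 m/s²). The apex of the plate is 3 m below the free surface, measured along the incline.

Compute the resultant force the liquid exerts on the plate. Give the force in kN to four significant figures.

γ = ρg = 1478 × 9.81 / 1000 = 14.49918 kN/m³.
Let θ = 49° be the plate's angle to the horizontal; measure y along the incline from where the plane meets the free surface. Vertical depth h = y·sinθ with sinθ = 0.754710.
With the apex up, the centroid sits 2h/3 = 2 × 3.38/3 = 2.25333 m below the apex, so y_c = 3 + 2.25333 = 5.25333 m and h_c = 5.25333 × 0.754710 = 3.96474 m.
A = ½ × 0.89 × 3.38 = 1.5041 m².
Resultant F = γ·h_c·A = 14.49918 × 3.96474 × 1.5041 = 86.4639 kN.

F ≈ 86.46 kN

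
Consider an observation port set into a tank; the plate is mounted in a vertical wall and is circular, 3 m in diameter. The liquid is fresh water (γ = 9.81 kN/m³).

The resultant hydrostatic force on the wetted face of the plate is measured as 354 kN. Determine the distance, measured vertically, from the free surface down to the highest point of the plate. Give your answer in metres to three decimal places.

γ = 9.81 kN/m³.
A = π(1.5)² = 7.06858 m².
From F = γ·h_c·A, the centroid depth is h_c = 354/(9.81 × 7.06858) = 5.10507 m.
The centroid is at the centre, 1.5 m below the top of the plate, so the highest point sits at h_top = 5.10507 − 1.5 = 3.60507 m below the surface.

d_top ≈ 3.605 m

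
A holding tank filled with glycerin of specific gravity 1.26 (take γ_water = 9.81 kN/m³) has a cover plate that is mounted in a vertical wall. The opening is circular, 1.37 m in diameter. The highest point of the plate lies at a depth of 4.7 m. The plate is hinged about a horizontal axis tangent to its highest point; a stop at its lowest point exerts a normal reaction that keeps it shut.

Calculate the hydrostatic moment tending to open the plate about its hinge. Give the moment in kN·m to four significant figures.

M ≈ 69.35 kN·m

γ = 1.26 × 9.81 = 12.3606 kN/m³.
The centroid is at the centre, 0.685 m below the top of the plate, so the centroid depth is h_c = 4.7 + 0.685 = 5.385 m.
A = π(0.685)² = 1.47411 m².
Resultant F = γ·h_c·A = 12.3606 × 5.385 × 1.47411 = 98.1195 kN.
I_c = πr⁴/4 = π × 0.685⁴/4 = 0.172923 m⁴.
Centre of pressure: y_p = y_c + I_c/(y_c·A) = 5.385 + 0.172923/(5.385 × 1.47411) = 5.385 + 0.021784 = 5.40678 m along the plane.
The resultant acts 0.685 + 0.021784 = 0.706784 m (along the plate) below the hinge at the top edge, so the moment about the hinge is M = F × 0.706784 = 98.1195 × 0.706784 = 69.3493 kN·m.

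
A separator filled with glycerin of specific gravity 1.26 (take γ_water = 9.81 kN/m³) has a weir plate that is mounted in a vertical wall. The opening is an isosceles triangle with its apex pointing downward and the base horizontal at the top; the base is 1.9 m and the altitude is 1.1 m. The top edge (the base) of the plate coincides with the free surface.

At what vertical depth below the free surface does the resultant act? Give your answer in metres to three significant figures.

γ = 1.26 × 9.81 = 12.3606 kN/m³.
With the apex down, the centroid sits h/3 = 1.1/3 = 0.366667 m below the base (the top edge), so the centroid depth is h_c = 0.366667 m.
A = ½ × 1.9 × 1.1 = 1.045 m².
Resultant F = γ·h_c·A = 12.3606 × 0.366667 × 1.045 = 4.73617 kN.
I_c = b·h³/36 = 1.9 × 1.1³/36 = 0.0702472 m⁴.
Centre of pressure: y_p = y_c + I_c/(y_c·A) = 0.366667 + 0.0702472/(0.366667 × 1.045) = 0.366667 + 0.183333 = 0.55 m along the plane.

h_p = 0.550 m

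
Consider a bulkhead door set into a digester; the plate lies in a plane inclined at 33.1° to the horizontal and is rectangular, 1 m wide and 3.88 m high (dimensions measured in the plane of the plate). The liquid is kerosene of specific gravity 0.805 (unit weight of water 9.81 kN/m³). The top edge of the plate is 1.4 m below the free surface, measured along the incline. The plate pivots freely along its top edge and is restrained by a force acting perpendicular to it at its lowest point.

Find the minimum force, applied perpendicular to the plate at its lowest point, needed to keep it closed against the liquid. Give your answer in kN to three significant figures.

P ≈ 33.4 kN

γ = 0.805 × 9.81 = 7.89705 kN/m³.
Let θ = 33.1° be the plate's angle to the horizontal; measure y along the incline from where the plane meets the free surface. Vertical depth h = y·sinθ with sinθ = 0.546102.
The centroid lies 3.88/2 = 1.94 m below the top edge, so y_c = 1.4 + 1.94 = 3.34 m and h_c = 3.34 × 0.546102 = 1.82398 m.
A = 1 × 3.88 = 3.88 m².
Resultant F = γ·h_c·A = 7.89705 × 1.82398 × 3.88 = 55.8878 kN.
I_c = b·h³/12 = 1 × 3.88³/12 = 4.86759 m⁴.
Centre of pressure: y_p = y_c + I_c/(y_c·A) = 3.34 + 4.86759/(3.34 × 3.88) = 3.34 + 0.375609 = 3.71561 m along the plane.
The resultant acts 1.94 + 0.375609 = 2.31561 m (along the plate) below the hinge at the top edge, so the moment about the hinge is M = F × 2.31561 = 55.8878 × 2.31561 = 129.414 kN·m.
A normal force at the bottom, 3.88 m from the hinge, must supply this moment: P = 129.414/3.88 = 33.3541 kN.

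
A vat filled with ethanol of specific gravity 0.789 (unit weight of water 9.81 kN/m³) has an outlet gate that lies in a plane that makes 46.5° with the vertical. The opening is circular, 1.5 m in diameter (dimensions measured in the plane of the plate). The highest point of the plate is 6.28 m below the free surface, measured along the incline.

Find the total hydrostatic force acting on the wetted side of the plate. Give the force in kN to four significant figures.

F ≈ 66.19 kN

γ = 0.789 × 9.81 = 7.74009 kN/m³.
The plate makes 46.5° with the vertical, i.e. θ = 90° − 46.5° = 43.5° to the horizontal. Measuring y along the incline from the free-surface line, vertical depth h = y·sinθ with sinθ = 0.688355.
The centroid is at the centre, 0.75 m below the top of the plate, so y_c = 6.28 + 0.75 = 7.03 m and h_c = 7.03 × 0.688355 = 4.83914 m.
A = π(0.75)² = 1.76715 m².
Resultant F = γ·h_c·A = 7.74009 × 4.83914 × 1.76715 = 66.1893 kN.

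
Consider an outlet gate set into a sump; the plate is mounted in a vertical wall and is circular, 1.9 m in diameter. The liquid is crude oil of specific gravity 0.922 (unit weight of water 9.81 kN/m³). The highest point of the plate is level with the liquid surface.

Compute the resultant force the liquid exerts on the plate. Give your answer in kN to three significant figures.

γ = 0.922 × 9.81 = 9.04482 kN/m³.
The centroid is at the centre, 0.95 m below the top of the plate, so the centroid depth is h_c = 0.95 m.
A = π(0.95)² = 2.83529 m².
Resultant F = γ·h_c·A = 9.04482 × 0.95 × 2.83529 = 24.3625 kN.

F ≈ 24.4 kN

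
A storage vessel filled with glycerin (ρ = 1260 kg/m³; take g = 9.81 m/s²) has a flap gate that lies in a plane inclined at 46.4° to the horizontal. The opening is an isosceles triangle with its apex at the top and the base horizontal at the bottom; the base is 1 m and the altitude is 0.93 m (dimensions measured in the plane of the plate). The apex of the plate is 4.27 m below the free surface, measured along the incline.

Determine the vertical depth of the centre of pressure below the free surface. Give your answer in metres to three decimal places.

γ = ρg = 1260 × 9.81 / 1000 = 12.3606 kN/m³.
Let θ = 46.4° be the plate's angle to the horizontal; measure y along the incline from where the plane meets the free surface. Vertical depth h = y·sinθ with sinθ = 0.724172.
With the apex up, the centroid sits 2h/3 = 2 × 0.93/3 = 0.62 m below the apex, so y_c = 4.27 + 0.62 = 4.89 m and h_c = 4.89 × 0.724172 = 3.5412 m.
A = ½ × 1 × 0.93 = 0.465 m².
Resultant F = γ·h_c·A = 12.3606 × 3.5412 × 0.465 = 20.3537 kN.
I_c = b·h³/36 = 1 × 0.93³/36 = 0.0223433 m⁴.
Centre of pressure: y_p = y_c + I_c/(y_c·A) = 4.89 + 0.0223433/(4.89 × 0.465) = 4.89 + 0.0098262 = 4.89983 m along the plane.
Vertically, h_p = y_p·sinθ = 4.89983 × 0.724172 = 3.54832 m.

h_p = 3.548 m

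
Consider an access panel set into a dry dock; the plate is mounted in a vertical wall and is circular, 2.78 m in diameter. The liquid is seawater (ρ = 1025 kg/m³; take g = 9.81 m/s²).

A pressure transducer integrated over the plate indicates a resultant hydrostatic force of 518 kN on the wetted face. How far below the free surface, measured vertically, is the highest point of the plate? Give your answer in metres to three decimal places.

d_top ≈ 7.097 m

γ = ρg = 1025 × 9.81 / 1000 = 10.05525 kN/m³.
A = π(1.39)² = 6.06987 m².
From F = γ·h_c·A, the centroid depth is h_c = 518/(10.05525 × 6.06987) = 8.48706 m.
The centroid is at the centre, 1.39 m below the top of the plate, so the highest point sits at h_top = 8.48706 − 1.39 = 7.09706 m below the surface.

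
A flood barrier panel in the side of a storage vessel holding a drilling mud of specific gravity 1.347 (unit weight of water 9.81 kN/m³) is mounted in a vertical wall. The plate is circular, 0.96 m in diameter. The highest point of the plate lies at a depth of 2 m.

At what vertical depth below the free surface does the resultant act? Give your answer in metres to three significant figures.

h_p = 2.50 m

γ = 1.347 × 9.81 = 13.21407 kN/m³.
The centroid is at the centre, 0.48 m below the top of the plate, so the centroid depth is h_c = 2 + 0.48 = 2.48 m.
A = π(0.48)² = 0.723823 m².
Resultant F = γ·h_c·A = 13.21407 × 2.48 × 0.723823 = 23.7203 kN.
I_c = πr⁴/4 = π × 0.48⁴/4 = 0.0416922 m⁴.
Centre of pressure: y_p = y_c + I_c/(y_c·A) = 2.48 + 0.0416922/(2.48 × 0.723823) = 2.48 + 0.0232258 = 2.50323 m along the plane.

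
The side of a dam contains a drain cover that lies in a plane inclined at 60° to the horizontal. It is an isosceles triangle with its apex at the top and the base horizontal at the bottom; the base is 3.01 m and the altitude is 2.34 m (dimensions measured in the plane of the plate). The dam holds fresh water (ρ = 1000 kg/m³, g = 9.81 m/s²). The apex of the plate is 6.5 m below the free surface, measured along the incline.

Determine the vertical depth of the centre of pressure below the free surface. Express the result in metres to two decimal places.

h_p = 7.01 m

γ = ρg = 1000 × 9.81 = 9810 N/m³ = 9.81 kN/m³.
Let θ = 60° be the plate's angle to the horizontal; measure y along the incline from where the plane meets the free surface. Vertical depth h = y·sinθ with sinθ = 0.866025.
With the apex up, the centroid sits 2h/3 = 2 × 2.34/3 = 1.56 m below the apex, so y_c = 6.5 + 1.56 = 8.06 m and h_c = 8.06 × 0.866025 = 6.98016 m.
A = ½ × 3.01 × 2.34 = 3.5217 m².
Resultant F = γ·h_c·A = 9.81 × 6.98016 × 3.5217 = 241.15 kN.
I_c = b·h³/36 = 3.01 × 2.34³/36 = 1.0713 m⁴.
Centre of pressure: y_p = y_c + I_c/(y_c·A) = 8.06 + 1.0713/(8.06 × 3.5217) = 8.06 + 0.0377419 = 8.09774 m along the plane.
Vertically, h_p = y_p·sinθ = 8.09774 × 0.866025 = 7.01285 m.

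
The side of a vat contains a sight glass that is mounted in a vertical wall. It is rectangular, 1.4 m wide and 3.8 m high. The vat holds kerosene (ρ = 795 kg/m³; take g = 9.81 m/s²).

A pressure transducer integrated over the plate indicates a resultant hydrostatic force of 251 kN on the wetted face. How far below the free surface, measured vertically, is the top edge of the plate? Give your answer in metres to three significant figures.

γ = ρg = 795 × 9.81 / 1000 = 7.79895 kN/m³.
A = 1.4 × 3.8 = 5.32 m².
From F = γ·h_c·A, the centroid depth is h_c = 251/(7.79895 × 5.32) = 6.04959 m.
The centroid lies 3.8/2 = 1.9 m below the top edge, so the top edge sits at h_top = 6.04959 − 1.9 = 4.14959 m below the surface.

d_top ≈ 4.15 m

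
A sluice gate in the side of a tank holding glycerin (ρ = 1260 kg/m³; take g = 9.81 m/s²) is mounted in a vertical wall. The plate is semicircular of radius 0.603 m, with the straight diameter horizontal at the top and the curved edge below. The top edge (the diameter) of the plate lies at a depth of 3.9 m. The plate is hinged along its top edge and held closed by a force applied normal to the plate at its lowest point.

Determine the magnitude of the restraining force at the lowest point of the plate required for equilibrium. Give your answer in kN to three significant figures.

P ≈ 12.7 kN

γ = ρg = 1260 × 9.81 / 1000 = 12.3606 kN/m³.
The centroid of a semicircle lies 4r/(3π) = 0.255921 m from the diameter, here below the top edge, so the centroid depth is h_c = 3.9 + 0.255921 = 4.15592 m.
A = πr²/2 = π × 0.603²/2 = 0.571156 m².
Resultant F = γ·h_c·A = 12.3606 × 4.15592 × 0.571156 = 29.3401 kN.
I_c = (π/8 − 8/(9π))·r⁴ = 0.109757 × 0.603⁴ = 0.0145111 m⁴.
Centre of pressure: y_p = y_c + I_c/(y_c·A) = 4.15592 + 0.0145111/(4.15592 × 0.571156) = 4.15592 + 0.00611334 = 4.16203 m along the plane.
The resultant acts 0.255921 + 0.00611334 = 0.262034 m (along the plate) below the hinge at the top edge, so the moment about the hinge is M = F × 0.262034 = 29.3401 × 0.262034 = 7.6881 kN·m.
A normal force at the bottom, 0.603 m from the hinge, must supply this moment: P = 7.6881/0.603 = 12.7498 kN.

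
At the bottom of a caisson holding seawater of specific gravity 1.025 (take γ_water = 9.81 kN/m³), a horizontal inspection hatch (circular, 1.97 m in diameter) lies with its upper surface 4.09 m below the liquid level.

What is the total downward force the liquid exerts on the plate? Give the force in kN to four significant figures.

γ = 1.025 × 9.81 = 10.05525 kN/m³.
The plate is horizontal, so pressure is uniform at p = γ·h = 10.05525 × 4.09 = 41.126 kN/m².
A = π(0.985)² = 3.04805 m².
F = p·A = 41.126 × 3.04805 = 125.354 kN.

F ≈ 125.4 kN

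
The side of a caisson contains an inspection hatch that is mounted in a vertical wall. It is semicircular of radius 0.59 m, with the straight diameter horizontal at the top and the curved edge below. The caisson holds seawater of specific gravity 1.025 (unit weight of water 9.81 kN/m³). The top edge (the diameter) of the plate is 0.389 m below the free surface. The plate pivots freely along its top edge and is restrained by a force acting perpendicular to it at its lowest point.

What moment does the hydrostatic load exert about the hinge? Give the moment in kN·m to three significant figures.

M ≈ 1.01 kN·m

γ = 1.025 × 9.81 = 10.05525 kN/m³.
The centroid of a semicircle lies 4r/(3π) = 0.250404 m from the diameter, here below the top edge, so the centroid depth is h_c = 0.389 + 0.250404 = 0.639404 m.
A = πr²/2 = π × 0.59²/2 = 0.546794 m².
Resultant F = γ·h_c·A = 10.05525 × 0.639404 × 0.546794 = 3.51554 kN.
I_c = (π/8 − 8/(9π))·r⁴ = 0.109757 × 0.59⁴ = 0.0132997 m⁴.
Centre of pressure: y_p = y_c + I_c/(y_c·A) = 0.639404 + 0.0132997/(0.639404 × 0.546794) = 0.639404 + 0.0380402 = 0.677444 m along the plane.
The resultant acts 0.250404 + 0.0380402 = 0.288444 m (along the plate) below the hinge at the top edge, so the moment about the hinge is M = F × 0.288444 = 3.51554 × 0.288444 = 1.01404 kN·m.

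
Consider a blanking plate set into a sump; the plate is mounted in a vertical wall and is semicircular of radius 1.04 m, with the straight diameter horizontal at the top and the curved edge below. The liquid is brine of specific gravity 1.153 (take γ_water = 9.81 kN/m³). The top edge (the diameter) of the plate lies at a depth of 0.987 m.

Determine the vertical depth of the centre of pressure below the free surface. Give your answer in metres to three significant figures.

γ = 1.153 × 9.81 = 11.31093 kN/m³.
The centroid of a semicircle lies 4r/(3π) = 0.44139 m from the diameter, here below the top edge, so the centroid depth is h_c = 0.987 + 0.44139 = 1.42839 m.
A = πr²/2 = π × 1.04²/2 = 1.69897 m².
Resultant F = γ·h_c·A = 11.31093 × 1.42839 × 1.69897 = 27.4493 kN.
I_c = (π/8 − 8/(9π))·r⁴ = 0.109757 × 1.04⁴ = 0.1284 m⁴.
Centre of pressure: y_p = y_c + I_c/(y_c·A) = 1.42839 + 0.1284/(1.42839 × 1.69897) = 1.42839 + 0.0529094 = 1.4813 m along the plane.

h_p = 1.48 m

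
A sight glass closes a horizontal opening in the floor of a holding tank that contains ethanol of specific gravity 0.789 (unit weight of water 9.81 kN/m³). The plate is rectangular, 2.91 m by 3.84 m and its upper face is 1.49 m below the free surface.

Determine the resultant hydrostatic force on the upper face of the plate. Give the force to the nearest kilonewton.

F ≈ 129 kN

γ = 0.789 × 9.81 = 7.74009 kN/m³.
The plate is horizontal, so pressure is uniform at p = γ·h = 7.74009 × 1.49 = 11.5327 kN/m².
A = 2.91 × 3.84 = 11.1744 m².
F = p·A = 11.5327 × 11.1744 = 128.871 kN.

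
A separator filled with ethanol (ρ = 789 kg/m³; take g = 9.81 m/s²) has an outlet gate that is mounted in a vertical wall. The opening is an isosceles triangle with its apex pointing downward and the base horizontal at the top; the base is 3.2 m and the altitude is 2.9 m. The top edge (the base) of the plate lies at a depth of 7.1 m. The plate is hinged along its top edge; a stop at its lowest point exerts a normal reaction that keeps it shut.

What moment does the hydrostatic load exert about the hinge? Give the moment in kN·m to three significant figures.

M ≈ 297 kN·m

γ = ρg = 789 × 9.81 / 1000 = 7.74009 kN/m³.
With the apex down, the centroid sits h/3 = 2.9/3 = 0.966667 m below the base (the top edge), so the centroid depth is h_c = 7.1 + 0.966667 = 8.06667 m.
A = ½ × 3.2 × 2.9 = 4.64 m².
Resultant F = γ·h_c·A = 7.74009 × 8.06667 × 4.64 = 289.707 kN.
I_c = b·h³/36 = 3.2 × 2.9³/36 = 2.16791 m⁴.
Centre of pressure: y_p = y_c + I_c/(y_c·A) = 8.06667 + 2.16791/(8.06667 × 4.64) = 8.06667 + 0.0579201 = 8.12459 m along the plane.
The resultant acts 0.966667 + 0.0579201 = 1.02459 m (along the plate) below the hinge at the top edge, so the moment about the hinge is M = F × 1.02459 = 289.707 × 1.02459 = 296.831 kN·m.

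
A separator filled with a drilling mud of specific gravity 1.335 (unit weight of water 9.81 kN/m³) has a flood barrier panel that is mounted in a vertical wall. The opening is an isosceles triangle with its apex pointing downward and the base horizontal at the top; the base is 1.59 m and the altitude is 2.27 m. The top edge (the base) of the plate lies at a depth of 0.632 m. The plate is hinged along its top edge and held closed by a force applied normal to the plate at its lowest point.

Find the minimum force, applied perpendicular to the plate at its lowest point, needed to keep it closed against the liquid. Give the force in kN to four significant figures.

γ = 1.335 × 9.81 = 13.09635 kN/m³.
With the apex down, the centroid sits h/3 = 2.27/3 = 0.756667 m below the base (the top edge), so the centroid depth is h_c = 0.632 + 0.756667 = 1.38867 m.
A = ½ × 1.59 × 2.27 = 1.80465 m².
Resultant F = γ·h_c·A = 13.09635 × 1.38867 × 1.80465 = 32.8203 kN.
I_c = b·h³/36 = 1.59 × 2.27³/36 = 0.516621 m⁴.
Centre of pressure: y_p = y_c + I_c/(y_c·A) = 1.38867 + 0.516621/(1.38867 × 1.80465) = 1.38867 + 0.206148 = 1.59482 m along the plane.
The resultant acts 0.756667 + 0.206148 = 0.962815 m (along the plate) below the hinge at the top edge, so the moment about the hinge is M = F × 0.962815 = 32.8203 × 0.962815 = 31.5999 kN·m.
A normal force at the bottom, 2.27 m from the hinge, must supply this moment: P = 31.5999/2.27 = 13.9207 kN.

P ≈ 13.92 kN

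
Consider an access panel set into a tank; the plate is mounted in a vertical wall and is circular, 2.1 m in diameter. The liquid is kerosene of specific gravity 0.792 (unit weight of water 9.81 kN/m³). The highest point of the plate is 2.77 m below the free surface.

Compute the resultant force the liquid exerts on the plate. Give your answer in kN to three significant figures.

γ = 0.792 × 9.81 = 7.76952 kN/m³.
The centroid is at the centre, 1.05 m below the top of the plate, so the centroid depth is h_c = 2.77 + 1.05 = 3.82 m.
A = π(1.05)² = 3.46361 m².
Resultant F = γ·h_c·A = 7.76952 × 3.82 × 3.46361 = 102.798 kN.

F ≈ 103 kN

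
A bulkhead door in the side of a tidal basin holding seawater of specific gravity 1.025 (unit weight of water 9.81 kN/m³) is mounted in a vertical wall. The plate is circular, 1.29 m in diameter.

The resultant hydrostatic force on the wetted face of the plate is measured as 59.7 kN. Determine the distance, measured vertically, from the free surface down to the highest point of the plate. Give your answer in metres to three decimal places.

d_top ≈ 3.898 m

γ = 1.025 × 9.81 = 10.05525 kN/m³.
A = π(0.645)² = 1.30698 m².
From F = γ·h_c·A, the centroid depth is h_c = 59.7/(10.05525 × 1.30698) = 4.54268 m.
The centroid is at the centre, 0.645 m below the top of the plate, so the highest point sits at h_top = 4.54268 − 0.645 = 3.89768 m below the surface.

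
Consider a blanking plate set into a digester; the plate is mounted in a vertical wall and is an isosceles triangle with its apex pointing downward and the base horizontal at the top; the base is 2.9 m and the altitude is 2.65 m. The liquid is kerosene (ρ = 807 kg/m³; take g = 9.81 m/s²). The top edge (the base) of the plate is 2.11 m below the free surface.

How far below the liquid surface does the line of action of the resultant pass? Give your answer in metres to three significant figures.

γ = ρg = 807 × 9.81 / 1000 = 7.91667 kN/m³.
With the apex down, the centroid sits h/3 = 2.65/3 = 0.883333 m below the base (the top edge), so the centroid depth is h_c = 2.11 + 0.883333 = 2.99333 m.
A = ½ × 2.9 × 2.65 = 3.8425 m².
Resultant F = γ·h_c·A = 7.91667 × 2.99333 × 3.8425 = 91.0565 kN.
I_c = b·h³/36 = 2.9 × 2.65³/36 = 1.49911 m⁴.
Centre of pressure: y_p = y_c + I_c/(y_c·A) = 2.99333 + 1.49911/(2.99333 × 3.8425) = 2.99333 + 0.130336 = 3.12367 m along the plane.

h_p = 3.12 m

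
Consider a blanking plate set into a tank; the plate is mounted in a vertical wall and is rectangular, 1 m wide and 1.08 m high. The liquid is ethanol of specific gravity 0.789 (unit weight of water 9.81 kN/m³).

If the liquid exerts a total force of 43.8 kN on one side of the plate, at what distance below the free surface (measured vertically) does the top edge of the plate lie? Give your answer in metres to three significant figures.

d_top ≈ 4.70 m

γ = 0.789 × 9.81 = 7.74009 kN/m³.
A = 1 × 1.08 = 1.08 m².
From F = γ·h_c·A, the centroid depth is h_c = 43.8/(7.74009 × 1.08) = 5.23967 m.
The centroid lies 1.08/2 = 0.54 m below the top edge, so the top edge sits at h_top = 5.23967 − 0.54 = 4.69967 m below the surface.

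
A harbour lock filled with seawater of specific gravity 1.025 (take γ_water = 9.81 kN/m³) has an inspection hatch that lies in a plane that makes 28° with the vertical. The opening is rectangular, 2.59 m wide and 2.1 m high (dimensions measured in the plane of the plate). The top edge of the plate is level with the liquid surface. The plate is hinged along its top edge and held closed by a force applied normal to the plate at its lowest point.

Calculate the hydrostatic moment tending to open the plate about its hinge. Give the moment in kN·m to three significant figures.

M ≈ 71.0 kN·m

γ = 1.025 × 9.81 = 10.05525 kN/m³.
The plate makes 28° with the vertical, i.e. θ = 90° − 28° = 62° to the horizontal. Measuring y along the incline from the free-surface line, vertical depth h = y·sinθ with sinθ = 0.882948.
The centroid lies 2.1/2 = 1.05 m below the top edge, so y_c = 1.05 m and h_c = 1.05 × 0.882948 = 0.927095 m.
A = 2.59 × 2.1 = 5.439 m².
Resultant F = γ·h_c·A = 10.05525 × 0.927095 × 5.439 = 50.7033 kN.
I_c = b·h³/12 = 2.59 × 2.1³/12 = 1.99883 m⁴.
Centre of pressure: y_p = y_c + I_c/(y_c·A) = 1.05 + 1.99883/(1.05 × 5.439) = 1.05 + 0.35 = 1.4 m along the plane.
The resultant acts 1.05 + 0.35 = 1.4 m (along the plate) below the hinge at the top edge, so the moment about the hinge is M = F × 1.4 = 50.7033 × 1.4 = 70.9846 kN·m.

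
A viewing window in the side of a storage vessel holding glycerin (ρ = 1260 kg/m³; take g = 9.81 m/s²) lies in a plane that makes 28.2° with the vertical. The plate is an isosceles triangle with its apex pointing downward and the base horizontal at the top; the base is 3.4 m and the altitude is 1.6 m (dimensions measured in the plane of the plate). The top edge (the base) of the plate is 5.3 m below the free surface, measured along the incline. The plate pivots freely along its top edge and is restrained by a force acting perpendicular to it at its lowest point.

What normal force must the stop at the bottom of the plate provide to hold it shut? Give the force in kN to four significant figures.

P ≈ 60.25 kN

γ = ρg = 1260 × 9.81 / 1000 = 12.3606 kN/m³.
The plate makes 28.2° with the vertical, i.e. θ = 90° − 28.2° = 61.8° to the horizontal. Measuring y along the incline from the free-surface line, vertical depth h = y·sinθ with sinθ = 0.881303.
With the apex down, the centroid sits h/3 = 1.6/3 = 0.533333 m below the base (the top edge), so y_c = 5.3 + 0.533333 = 5.83333 m and h_c = 5.83333 × 0.881303 = 5.14093 m.
A = ½ × 3.4 × 1.6 = 2.72 m².
Resultant F = γ·h_c·A = 12.3606 × 5.14093 × 2.72 = 172.842 kN.
I_c = b·h³/36 = 3.4 × 1.6³/36 = 0.386844 m⁴.
Centre of pressure: y_p = y_c + I_c/(y_c·A) = 5.83333 + 0.386844/(5.83333 × 2.72) = 5.83333 + 0.0243809 = 5.85771 m along the plane.
The resultant acts 0.533333 + 0.0243809 = 0.557714 m (along the plate) below the hinge at the top edge, so the moment about the hinge is M = F × 0.557714 = 172.842 × 0.557714 = 96.3964 kN·m.
A normal force at the bottom, 1.6 m from the hinge, must supply this moment: P = 96.3964/1.6 = 60.2477 kN.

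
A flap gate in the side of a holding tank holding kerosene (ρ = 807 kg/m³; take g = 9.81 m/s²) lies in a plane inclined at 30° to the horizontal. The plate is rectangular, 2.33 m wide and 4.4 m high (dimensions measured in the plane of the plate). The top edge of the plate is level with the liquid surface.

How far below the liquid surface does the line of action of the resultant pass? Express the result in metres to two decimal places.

γ = ρg = 807 × 9.81 / 1000 = 7.91667 kN/m³.
Let θ = 30° be the plate's angle to the horizontal; measure y along the incline from where the plane meets the free surface. Vertical depth h = y·sinθ with sinθ = 0.500000.
The centroid lies 4.4/2 = 2.2 m below the top edge, so y_c = 2.2 m and h_c = 2.2 × 0.500000 = 1.1 m.
A = 2.33 × 4.4 = 10.252 m².
Resultant F = γ·h_c·A = 7.91667 × 1.1 × 10.252 = 89.2779 kN.
I_c = b·h³/12 = 2.33 × 4.4³/12 = 16.5399 m⁴.
Centre of pressure: y_p = y_c + I_c/(y_c·A) = 2.2 + 16.5399/(2.2 × 10.252) = 2.2 + 0.733334 = 2.93333 m along the plane.
Vertically, h_p = y_p·sinθ = 2.93333 × 0.500000 = 1.46667 m.

h_p = 1.47 m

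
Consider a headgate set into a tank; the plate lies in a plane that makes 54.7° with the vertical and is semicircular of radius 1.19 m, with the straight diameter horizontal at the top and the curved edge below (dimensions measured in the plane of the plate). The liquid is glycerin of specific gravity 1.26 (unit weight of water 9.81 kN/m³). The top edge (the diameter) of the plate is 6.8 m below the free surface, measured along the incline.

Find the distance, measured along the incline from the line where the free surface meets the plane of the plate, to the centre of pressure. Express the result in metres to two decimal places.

γ = 1.26 × 9.81 = 12.3606 kN/m³.
The plate makes 54.7° with the vertical, i.e. θ = 90° − 54.7° = 35.3° to the horizontal. Measuring y along the incline from the free-surface line, vertical depth h = y·sinθ with sinθ = 0.577858.
The centroid of a semicircle lies 4r/(3π) = 0.505052 m from the diameter, here below the top edge, so y_c = 6.8 + 0.505052 = 7.30505 m and h_c = 7.30505 × 0.577858 = 4.22128 m.
A = πr²/2 = π × 1.19²/2 = 2.2244 m².
Resultant F = γ·h_c·A = 12.3606 × 4.22128 × 2.2244 = 116.064 kN.
I_c = (π/8 − 8/(9π))·r⁴ = 0.109757 × 1.19⁴ = 0.2201 m⁴.
Centre of pressure: y_p = y_c + I_c/(y_c·A) = 7.30505 + 0.2201/(7.30505 × 2.2244) = 7.30505 + 0.0135452 = 7.3186 m along the plane.

y_p = 7.32 m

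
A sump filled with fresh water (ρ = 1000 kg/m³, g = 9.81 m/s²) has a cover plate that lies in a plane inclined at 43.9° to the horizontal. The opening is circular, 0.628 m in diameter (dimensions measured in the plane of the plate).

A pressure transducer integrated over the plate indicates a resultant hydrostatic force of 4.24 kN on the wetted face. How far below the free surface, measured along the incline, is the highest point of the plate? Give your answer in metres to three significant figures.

γ = ρg = 1000 × 9.81 = 9810 N/m³ = 9.81 kN/m³.
A = π(0.314)² = 0.309748 m².
From F = γ·h_c·A, the centroid depth is h_c = 4.24/(9.81 × 0.309748) = 1.39537 m.
Let θ = 43.9° be the plate's angle to the horizontal; measure y along the incline from where the plane meets the free surface. Vertical depth h = y·sinθ with sinθ = 0.693402.
Along the incline, y_c = h_c/sinθ = 1.39537/0.693402 = 2.01235 m.
The centroid is at the centre, 0.314 m below the top of the plate, so the highest point sits at y_top = 2.01235 − 0.314 = 1.69835 m along the incline.

y_top ≈ 1.70 m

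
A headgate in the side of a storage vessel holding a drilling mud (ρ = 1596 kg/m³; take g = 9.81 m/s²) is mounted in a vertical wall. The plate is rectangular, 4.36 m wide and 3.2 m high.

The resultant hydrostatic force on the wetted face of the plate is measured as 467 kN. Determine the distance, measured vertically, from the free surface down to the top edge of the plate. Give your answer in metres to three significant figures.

γ = ρg = 1596 × 9.81 / 1000 = 15.65676 kN/m³.
A = 4.36 × 3.2 = 13.952 m².
From F = γ·h_c·A, the centroid depth is h_c = 467/(15.65676 × 13.952) = 2.13786 m.
The centroid lies 3.2/2 = 1.6 m below the top edge, so the top edge sits at h_top = 2.13786 − 1.6 = 0.53786 m below the surface.

d_top ≈ 0.538 m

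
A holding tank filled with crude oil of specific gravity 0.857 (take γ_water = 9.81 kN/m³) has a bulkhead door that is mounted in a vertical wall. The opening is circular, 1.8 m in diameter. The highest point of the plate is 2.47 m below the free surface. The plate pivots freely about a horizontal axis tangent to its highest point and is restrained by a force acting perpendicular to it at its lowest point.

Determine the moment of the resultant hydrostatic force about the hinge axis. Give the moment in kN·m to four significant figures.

γ = 0.857 × 9.81 = 8.40717 kN/m³.
The centroid is at the centre, 0.9 m below the top of the plate, so the centroid depth is h_c = 2.47 + 0.9 = 3.37 m.
A = π(0.9)² = 2.54469 m².
Resultant F = γ·h_c·A = 8.40717 × 3.37 × 2.54469 = 72.0966 kN.
I_c = πr⁴/4 = π × 0.9⁴/4 = 0.5153 m⁴.
Centre of pressure: y_p = y_c + I_c/(y_c·A) = 3.37 + 0.5153/(3.37 × 2.54469) = 3.37 + 0.0600891 = 3.43009 m along the plane.
The resultant acts 0.9 + 0.0600891 = 0.960089 m (along the plate) below the hinge at the top edge, so the moment about the hinge is M = F × 0.960089 = 72.0966 × 0.960089 = 69.2192 kN·m.

M ≈ 69.22 kN·m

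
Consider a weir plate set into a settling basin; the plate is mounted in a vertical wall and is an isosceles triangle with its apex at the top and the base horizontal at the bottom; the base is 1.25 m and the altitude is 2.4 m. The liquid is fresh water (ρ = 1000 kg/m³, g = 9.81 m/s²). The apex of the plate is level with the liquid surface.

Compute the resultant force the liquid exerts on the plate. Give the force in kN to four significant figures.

γ = ρg = 1000 × 9.81 = 9810 N/m³ = 9.81 kN/m³.
With the apex up, the centroid sits 2h/3 = 2 × 2.4/3 = 1.6 m below the apex, so the centroid depth is h_c = 1.6 m.
A = ½ × 1.25 × 2.4 = 1.5 m².
Resultant F = γ·h_c·A = 9.81 × 1.6 × 1.5 = 23.544 kN.

F ≈ 23.54 kN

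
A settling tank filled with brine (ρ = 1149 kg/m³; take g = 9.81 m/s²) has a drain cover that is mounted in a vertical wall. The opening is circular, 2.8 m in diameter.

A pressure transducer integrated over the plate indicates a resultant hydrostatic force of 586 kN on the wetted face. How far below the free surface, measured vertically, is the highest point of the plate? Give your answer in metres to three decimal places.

γ = ρg = 1149 × 9.81 / 1000 = 11.27169 kN/m³.
A = π(1.4)² = 6.15752 m².
From F = γ·h_c·A, the centroid depth is h_c = 586/(11.27169 × 6.15752) = 8.44312 m.
The centroid is at the centre, 1.4 m below the top of the plate, so the highest point sits at h_top = 8.44312 − 1.4 = 7.04312 m below the surface.

d_top ≈ 7.043 m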